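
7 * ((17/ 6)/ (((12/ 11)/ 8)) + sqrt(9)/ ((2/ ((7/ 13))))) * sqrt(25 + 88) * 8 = 141428 * sqrt(113)/ 117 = 12849.57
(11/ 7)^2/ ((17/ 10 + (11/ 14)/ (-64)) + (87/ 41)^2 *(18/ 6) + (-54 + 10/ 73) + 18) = -9502894720/ 79533394969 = -0.12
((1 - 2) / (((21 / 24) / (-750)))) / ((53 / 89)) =534000 / 371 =1439.35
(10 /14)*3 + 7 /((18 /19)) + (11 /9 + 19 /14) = 109 /9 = 12.11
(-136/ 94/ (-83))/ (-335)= -68/ 1306835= -0.00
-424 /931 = -0.46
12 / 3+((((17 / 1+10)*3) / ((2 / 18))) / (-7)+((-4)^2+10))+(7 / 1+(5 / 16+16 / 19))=-140423 / 2128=-65.99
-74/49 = -1.51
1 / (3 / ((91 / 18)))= 91 / 54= 1.69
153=153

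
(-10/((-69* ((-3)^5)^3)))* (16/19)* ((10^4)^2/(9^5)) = -16000000000/1110795366979773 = -0.00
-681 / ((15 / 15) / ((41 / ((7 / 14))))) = -55842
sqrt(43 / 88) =sqrt(946) / 44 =0.70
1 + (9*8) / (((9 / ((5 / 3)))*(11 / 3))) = 51 / 11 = 4.64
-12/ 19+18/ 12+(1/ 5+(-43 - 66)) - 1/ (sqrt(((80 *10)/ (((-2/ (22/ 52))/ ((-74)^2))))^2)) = -24705193287/ 228896800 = -107.93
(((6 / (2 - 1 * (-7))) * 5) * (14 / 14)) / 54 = 5 / 81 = 0.06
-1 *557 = -557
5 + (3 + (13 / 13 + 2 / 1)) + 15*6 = 101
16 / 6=8 / 3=2.67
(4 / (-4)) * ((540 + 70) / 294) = -305 / 147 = -2.07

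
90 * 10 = 900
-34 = -34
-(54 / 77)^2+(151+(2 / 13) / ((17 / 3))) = 197247797 / 1310309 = 150.54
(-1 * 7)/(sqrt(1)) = -7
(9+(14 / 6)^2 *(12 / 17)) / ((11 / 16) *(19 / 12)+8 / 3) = 3.42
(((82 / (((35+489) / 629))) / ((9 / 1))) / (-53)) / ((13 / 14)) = -180523 / 812331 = -0.22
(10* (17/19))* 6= 1020/19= 53.68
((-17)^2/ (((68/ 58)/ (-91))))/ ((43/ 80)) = -1794520/ 43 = -41733.02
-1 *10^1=-10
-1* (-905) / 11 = 905 / 11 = 82.27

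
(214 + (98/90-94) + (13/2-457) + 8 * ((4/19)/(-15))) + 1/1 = -112355/342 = -328.52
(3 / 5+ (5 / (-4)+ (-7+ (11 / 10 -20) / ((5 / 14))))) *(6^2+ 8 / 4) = -115083 / 50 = -2301.66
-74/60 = -37/30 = -1.23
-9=-9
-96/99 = -32/33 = -0.97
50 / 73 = 0.68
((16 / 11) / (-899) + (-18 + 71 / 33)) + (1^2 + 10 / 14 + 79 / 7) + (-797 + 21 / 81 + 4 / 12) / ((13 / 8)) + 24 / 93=-1710142402 / 3471039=-492.69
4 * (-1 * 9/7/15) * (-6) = 72/35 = 2.06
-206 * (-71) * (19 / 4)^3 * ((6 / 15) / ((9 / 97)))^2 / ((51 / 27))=471954188603 / 30600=15423339.50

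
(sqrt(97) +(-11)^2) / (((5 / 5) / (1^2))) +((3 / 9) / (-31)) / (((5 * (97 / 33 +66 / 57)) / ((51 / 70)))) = sqrt(97) +3372700991 / 27873650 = 130.85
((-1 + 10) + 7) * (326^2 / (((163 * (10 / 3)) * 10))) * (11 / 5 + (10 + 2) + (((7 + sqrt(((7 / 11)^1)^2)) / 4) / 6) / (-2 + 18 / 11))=521274 / 125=4170.19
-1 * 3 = -3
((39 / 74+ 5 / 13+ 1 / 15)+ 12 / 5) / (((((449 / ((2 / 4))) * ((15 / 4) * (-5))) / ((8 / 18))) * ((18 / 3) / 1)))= -97498 / 6560058375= -0.00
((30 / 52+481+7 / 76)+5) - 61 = 425.67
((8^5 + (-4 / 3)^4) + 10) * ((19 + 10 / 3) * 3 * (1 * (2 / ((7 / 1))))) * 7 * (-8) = -2846453728 / 81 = -35141404.05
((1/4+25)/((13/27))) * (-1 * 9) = -24543/52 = -471.98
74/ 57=1.30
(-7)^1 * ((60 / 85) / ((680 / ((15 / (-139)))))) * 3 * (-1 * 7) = -1323 / 80342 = -0.02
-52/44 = -13/11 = -1.18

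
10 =10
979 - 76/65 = 63559/65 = 977.83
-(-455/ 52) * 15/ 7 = 75/ 4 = 18.75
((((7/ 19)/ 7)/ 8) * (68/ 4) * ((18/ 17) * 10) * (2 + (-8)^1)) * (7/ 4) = -945/ 76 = -12.43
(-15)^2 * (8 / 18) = 100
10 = 10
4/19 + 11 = 213/19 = 11.21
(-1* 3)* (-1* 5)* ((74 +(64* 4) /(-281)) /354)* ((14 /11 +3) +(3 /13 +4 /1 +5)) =99147195 /2370797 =41.82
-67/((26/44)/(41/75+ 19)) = -2160884/975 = -2216.29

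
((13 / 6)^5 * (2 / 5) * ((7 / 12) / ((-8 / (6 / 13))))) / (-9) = 199927 / 2799360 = 0.07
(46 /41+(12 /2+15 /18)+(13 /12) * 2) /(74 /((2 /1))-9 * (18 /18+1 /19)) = 7885 /21443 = 0.37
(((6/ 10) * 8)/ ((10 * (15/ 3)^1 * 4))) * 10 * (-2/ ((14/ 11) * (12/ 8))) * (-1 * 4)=176/ 175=1.01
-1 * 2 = -2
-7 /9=-0.78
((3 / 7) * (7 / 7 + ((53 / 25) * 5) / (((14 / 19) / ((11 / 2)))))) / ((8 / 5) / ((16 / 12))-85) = -33651 / 82124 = -0.41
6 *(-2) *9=-108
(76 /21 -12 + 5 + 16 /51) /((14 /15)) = -5475 /1666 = -3.29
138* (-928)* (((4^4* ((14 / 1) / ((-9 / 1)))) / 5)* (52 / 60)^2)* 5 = 25855950848 / 675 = 38305112.37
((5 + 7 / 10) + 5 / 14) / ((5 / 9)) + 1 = 2083 / 175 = 11.90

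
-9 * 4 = -36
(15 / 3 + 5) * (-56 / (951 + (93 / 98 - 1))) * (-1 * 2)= 109760 / 93193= 1.18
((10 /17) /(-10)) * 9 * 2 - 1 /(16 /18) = -297 /136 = -2.18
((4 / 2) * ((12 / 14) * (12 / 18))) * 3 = 24 / 7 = 3.43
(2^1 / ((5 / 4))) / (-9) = -8 / 45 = -0.18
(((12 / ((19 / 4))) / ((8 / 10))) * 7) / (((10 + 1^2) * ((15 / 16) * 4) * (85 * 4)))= 28 / 17765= 0.00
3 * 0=0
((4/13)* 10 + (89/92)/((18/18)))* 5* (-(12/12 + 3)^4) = -1547840/299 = -5176.72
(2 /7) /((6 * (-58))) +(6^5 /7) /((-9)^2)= 16703 /1218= 13.71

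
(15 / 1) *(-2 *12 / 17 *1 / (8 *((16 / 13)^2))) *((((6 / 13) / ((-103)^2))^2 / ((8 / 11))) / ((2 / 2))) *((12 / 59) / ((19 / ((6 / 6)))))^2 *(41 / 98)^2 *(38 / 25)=-13479939 / 97229394866989120960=-0.00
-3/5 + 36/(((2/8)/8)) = 5757/5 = 1151.40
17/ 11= 1.55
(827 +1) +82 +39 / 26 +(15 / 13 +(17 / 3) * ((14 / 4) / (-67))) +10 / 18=7156328 / 7839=912.91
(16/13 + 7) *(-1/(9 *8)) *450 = -2675/52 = -51.44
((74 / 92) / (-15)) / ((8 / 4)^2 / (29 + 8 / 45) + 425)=-48581 / 385161450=-0.00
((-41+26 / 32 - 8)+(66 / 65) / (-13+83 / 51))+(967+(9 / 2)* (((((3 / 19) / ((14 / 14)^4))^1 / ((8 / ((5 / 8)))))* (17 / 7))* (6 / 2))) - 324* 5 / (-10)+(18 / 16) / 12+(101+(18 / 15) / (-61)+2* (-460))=262.20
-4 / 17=-0.24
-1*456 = -456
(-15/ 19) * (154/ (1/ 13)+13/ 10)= -60099/ 38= -1581.55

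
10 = 10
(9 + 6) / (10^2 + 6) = 15 / 106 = 0.14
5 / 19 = 0.26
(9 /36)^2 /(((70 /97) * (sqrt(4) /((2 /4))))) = 0.02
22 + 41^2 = 1703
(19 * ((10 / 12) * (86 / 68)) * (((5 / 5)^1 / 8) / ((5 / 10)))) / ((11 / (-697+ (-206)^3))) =-11904388535 / 2992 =-3978739.48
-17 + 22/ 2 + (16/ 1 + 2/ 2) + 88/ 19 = 297/ 19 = 15.63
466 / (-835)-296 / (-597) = -31042 / 498495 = -0.06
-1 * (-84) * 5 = 420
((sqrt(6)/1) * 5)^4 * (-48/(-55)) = 216000/11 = 19636.36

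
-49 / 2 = -24.50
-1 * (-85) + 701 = 786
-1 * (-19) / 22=19 / 22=0.86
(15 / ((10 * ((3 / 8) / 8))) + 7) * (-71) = -2769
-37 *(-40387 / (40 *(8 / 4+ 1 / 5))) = 1494319 / 88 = 16980.90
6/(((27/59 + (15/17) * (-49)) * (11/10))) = -10030/78661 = -0.13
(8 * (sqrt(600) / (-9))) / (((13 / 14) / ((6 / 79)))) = -2240 * sqrt(6) / 3081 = -1.78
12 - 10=2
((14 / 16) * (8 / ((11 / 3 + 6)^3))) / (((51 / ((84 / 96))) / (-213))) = -93933 / 3316904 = -0.03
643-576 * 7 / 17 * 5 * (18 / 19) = -155191 / 323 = -480.47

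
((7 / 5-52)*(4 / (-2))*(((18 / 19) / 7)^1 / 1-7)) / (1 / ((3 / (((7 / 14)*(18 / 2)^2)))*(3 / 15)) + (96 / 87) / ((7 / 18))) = -26794724 / 2712915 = -9.88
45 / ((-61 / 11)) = -8.11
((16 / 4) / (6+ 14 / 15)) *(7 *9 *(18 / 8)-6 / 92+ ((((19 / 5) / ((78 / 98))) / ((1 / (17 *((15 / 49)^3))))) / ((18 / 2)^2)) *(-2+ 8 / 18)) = 23532412325 / 287980056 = 81.72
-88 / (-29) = 88 / 29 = 3.03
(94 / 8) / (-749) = -47 / 2996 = -0.02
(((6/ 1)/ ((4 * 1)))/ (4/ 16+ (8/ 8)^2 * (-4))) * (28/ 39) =-56/ 195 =-0.29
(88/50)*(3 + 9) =528/25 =21.12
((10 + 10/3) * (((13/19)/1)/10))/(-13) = -4/57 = -0.07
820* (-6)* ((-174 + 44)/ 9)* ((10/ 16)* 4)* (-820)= -437060000/ 3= -145686666.67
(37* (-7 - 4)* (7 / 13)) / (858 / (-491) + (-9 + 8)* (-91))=-1398859 / 569699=-2.46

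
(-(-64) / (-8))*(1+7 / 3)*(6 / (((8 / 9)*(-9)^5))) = 0.00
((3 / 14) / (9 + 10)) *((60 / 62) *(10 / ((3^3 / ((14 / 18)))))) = 50 / 15903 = 0.00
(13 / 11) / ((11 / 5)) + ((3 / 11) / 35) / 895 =2036158 / 3790325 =0.54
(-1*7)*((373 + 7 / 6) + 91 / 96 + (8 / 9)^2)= -6820415 / 2592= -2631.33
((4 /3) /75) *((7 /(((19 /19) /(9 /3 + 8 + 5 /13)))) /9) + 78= 2057494 /26325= 78.16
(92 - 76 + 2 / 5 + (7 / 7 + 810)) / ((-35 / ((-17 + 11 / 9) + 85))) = -122731 / 75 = -1636.41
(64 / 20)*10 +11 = 43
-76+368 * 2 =660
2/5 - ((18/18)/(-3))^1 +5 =86/15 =5.73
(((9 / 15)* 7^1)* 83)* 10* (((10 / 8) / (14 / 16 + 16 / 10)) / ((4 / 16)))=232400 / 33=7042.42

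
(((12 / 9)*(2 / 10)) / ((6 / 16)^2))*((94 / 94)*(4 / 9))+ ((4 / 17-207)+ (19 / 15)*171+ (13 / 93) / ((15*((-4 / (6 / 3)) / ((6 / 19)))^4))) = 891035916083 / 83445187905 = 10.68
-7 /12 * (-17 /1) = 119 /12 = 9.92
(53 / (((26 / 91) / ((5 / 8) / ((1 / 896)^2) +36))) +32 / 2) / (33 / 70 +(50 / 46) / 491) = 73583179878740 / 374419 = 196526297.75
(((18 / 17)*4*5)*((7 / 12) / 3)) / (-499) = -70 / 8483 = -0.01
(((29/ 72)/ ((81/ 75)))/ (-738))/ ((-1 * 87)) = 25/ 4304016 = 0.00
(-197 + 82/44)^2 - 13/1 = 18423557/484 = 38065.20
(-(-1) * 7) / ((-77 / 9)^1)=-9 / 11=-0.82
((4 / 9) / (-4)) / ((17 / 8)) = -8 / 153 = -0.05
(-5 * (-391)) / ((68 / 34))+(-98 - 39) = 840.50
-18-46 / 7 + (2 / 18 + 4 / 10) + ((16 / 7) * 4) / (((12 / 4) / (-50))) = -55579 / 315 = -176.44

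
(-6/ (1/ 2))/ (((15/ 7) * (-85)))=28/ 425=0.07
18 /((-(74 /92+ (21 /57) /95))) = -498180 /22369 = -22.27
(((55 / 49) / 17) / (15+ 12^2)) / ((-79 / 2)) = -110 / 10463313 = -0.00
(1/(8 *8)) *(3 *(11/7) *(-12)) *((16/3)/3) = -11/7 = -1.57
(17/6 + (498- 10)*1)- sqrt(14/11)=2945/6- sqrt(154)/11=489.71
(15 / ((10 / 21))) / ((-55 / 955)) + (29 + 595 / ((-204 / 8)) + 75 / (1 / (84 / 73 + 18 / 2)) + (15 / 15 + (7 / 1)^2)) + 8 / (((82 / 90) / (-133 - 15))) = -203365115 / 197538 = -1029.50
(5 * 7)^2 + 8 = 1233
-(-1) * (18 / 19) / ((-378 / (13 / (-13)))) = 1 / 399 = 0.00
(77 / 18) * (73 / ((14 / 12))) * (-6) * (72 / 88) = -1314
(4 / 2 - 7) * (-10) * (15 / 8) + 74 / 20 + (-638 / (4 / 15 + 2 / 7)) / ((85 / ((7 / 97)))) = 3181561 / 32980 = 96.47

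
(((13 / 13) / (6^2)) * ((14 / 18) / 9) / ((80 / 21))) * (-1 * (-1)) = 49 / 77760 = 0.00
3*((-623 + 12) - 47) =-1974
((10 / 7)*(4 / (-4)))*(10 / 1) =-100 / 7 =-14.29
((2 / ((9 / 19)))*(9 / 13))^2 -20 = -1936 / 169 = -11.46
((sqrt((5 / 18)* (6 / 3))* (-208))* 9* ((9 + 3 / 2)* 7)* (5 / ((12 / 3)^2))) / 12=-9555* sqrt(5) / 8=-2670.70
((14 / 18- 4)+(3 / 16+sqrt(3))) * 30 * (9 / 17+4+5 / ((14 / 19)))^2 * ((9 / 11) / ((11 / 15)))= -5582.43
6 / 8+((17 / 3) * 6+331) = 1463 / 4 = 365.75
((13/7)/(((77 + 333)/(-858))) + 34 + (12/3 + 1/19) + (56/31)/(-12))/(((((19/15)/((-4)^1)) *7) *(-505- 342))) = 345006784/19042862993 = 0.02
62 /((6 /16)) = 496 /3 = 165.33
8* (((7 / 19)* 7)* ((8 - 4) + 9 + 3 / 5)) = 26656 / 95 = 280.59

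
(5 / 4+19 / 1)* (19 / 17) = 22.63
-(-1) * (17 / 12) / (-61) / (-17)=1 / 732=0.00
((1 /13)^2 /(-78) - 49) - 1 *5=-711829 /13182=-54.00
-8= -8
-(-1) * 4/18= 2/9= 0.22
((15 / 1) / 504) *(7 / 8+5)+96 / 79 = 147589 / 106176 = 1.39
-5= -5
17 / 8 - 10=-63 / 8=-7.88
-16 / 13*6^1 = -96 / 13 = -7.38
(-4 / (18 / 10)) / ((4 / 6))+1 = -7 / 3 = -2.33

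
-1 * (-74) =74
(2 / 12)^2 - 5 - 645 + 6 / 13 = -303971 / 468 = -649.51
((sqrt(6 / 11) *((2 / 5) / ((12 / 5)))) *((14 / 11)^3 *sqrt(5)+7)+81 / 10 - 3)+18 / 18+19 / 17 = 1372 *sqrt(330) / 43923+7 *sqrt(66) / 66+1227 / 170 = 8.65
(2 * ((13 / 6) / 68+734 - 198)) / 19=218701 / 3876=56.42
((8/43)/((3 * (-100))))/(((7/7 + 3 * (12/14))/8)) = -112/80625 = -0.00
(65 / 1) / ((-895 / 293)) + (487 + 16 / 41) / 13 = 1546760 / 95407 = 16.21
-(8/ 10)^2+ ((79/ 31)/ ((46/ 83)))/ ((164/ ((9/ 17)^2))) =-0.63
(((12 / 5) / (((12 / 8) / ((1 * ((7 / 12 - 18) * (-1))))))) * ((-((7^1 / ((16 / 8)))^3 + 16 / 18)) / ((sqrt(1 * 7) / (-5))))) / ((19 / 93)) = 11281.10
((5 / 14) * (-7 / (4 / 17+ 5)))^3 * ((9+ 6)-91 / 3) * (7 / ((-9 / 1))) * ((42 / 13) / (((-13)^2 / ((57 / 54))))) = -0.03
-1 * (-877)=877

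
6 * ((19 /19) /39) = 2 /13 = 0.15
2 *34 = 68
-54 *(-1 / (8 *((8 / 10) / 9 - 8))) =-1215 / 1424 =-0.85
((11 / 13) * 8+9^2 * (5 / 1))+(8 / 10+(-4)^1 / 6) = 80321 / 195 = 411.90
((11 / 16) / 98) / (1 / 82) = 451 / 784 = 0.58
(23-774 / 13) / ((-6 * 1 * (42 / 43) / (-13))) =-20425 / 252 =-81.05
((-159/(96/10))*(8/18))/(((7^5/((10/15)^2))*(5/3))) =-53/453789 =-0.00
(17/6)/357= 0.01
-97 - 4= -101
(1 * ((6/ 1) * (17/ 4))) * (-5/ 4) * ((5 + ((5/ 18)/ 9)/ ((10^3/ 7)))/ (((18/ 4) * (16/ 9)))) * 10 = -2754119/ 13824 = -199.23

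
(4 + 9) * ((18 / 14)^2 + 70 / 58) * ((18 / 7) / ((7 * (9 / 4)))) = 422656 / 69629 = 6.07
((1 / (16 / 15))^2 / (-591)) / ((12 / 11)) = -275 / 201728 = -0.00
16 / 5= 3.20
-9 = -9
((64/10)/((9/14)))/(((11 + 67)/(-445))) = -19936/351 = -56.80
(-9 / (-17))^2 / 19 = 81 / 5491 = 0.01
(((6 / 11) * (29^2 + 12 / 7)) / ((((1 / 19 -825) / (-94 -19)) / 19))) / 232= 42465513 / 8235304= 5.16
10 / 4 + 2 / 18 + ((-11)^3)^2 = 31888145 / 18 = 1771563.61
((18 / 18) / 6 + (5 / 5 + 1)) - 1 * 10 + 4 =-23 / 6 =-3.83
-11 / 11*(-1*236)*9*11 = 23364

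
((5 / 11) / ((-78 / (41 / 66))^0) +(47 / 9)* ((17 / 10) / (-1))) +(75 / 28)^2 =-484513 / 388080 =-1.25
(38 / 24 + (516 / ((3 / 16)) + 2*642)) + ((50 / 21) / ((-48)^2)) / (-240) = 4688506363 / 1161216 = 4037.58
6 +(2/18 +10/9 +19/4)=431/36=11.97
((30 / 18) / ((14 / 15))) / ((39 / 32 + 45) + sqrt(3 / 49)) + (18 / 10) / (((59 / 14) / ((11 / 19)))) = 57255012094 / 200250838295- 12800* sqrt(3) / 107181537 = 0.29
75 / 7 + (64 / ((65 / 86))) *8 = 688.13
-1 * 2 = -2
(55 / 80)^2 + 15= 3961 / 256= 15.47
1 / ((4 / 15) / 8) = 30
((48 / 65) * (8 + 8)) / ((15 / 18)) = 14.18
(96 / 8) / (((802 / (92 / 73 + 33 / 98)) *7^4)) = 34275 / 3443939177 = 0.00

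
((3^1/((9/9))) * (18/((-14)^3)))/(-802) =27/1100344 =0.00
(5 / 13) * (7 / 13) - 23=-3852 / 169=-22.79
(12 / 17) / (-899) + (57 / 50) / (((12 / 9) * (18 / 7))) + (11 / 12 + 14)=279649217 / 18339600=15.25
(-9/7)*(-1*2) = 2.57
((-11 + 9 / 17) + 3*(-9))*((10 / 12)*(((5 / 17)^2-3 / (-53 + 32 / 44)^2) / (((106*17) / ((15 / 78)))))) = -199937591 / 702503483100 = -0.00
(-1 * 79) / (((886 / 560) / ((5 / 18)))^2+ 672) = -38710000 / 345176169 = -0.11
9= 9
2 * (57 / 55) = 114 / 55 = 2.07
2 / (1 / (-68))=-136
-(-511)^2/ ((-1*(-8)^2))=261121/ 64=4080.02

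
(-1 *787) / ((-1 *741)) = 787 / 741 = 1.06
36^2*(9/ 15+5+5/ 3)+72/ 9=9425.60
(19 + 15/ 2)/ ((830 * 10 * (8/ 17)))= 901/ 132800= 0.01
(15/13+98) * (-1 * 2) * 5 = -12890/13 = -991.54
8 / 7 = 1.14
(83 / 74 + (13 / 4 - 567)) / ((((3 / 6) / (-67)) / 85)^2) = -2700665558725 / 37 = -72990961046.62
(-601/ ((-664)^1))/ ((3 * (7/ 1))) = 601/ 13944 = 0.04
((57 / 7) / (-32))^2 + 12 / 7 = 89265 / 50176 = 1.78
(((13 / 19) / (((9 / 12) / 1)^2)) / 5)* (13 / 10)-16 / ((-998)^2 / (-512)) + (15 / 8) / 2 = 21493661957 / 17031668400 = 1.26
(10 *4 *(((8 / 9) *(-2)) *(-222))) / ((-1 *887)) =-47360 / 2661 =-17.80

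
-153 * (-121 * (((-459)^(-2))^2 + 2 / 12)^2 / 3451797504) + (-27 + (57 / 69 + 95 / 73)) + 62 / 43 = -300759564463524492808760210852920123 / 12836141824362832348027151486091264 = -23.43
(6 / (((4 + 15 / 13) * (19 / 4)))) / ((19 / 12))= 3744 / 24187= 0.15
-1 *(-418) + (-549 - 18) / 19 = 7375 / 19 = 388.16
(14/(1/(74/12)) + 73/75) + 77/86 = 568903/6450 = 88.20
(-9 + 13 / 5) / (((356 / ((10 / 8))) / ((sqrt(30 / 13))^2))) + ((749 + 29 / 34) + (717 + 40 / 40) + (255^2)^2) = 166330980826609 / 39338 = 4228252092.80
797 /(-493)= -797 /493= -1.62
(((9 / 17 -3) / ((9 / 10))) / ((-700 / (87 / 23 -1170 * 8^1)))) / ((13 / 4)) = -11.29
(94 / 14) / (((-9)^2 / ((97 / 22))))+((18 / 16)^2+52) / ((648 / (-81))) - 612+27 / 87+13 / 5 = -284943505597 / 463034880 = -615.38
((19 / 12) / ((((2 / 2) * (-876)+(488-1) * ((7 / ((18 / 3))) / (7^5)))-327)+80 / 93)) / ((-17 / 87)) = 123034443 / 18252685834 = 0.01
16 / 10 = 8 / 5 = 1.60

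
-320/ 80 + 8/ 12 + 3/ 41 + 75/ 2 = 8423/ 246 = 34.24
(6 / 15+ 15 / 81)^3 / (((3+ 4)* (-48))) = -0.00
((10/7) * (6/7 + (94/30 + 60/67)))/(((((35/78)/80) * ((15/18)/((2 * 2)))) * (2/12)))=4118160384/114905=35839.70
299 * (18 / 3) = 1794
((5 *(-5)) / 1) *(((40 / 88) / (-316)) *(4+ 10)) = 875 / 1738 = 0.50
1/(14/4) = 2/7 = 0.29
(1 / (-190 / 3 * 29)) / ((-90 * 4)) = 1 / 661200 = 0.00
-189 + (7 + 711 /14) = -1837 /14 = -131.21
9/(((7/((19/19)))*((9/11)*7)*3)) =11/147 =0.07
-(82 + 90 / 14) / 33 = -619 / 231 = -2.68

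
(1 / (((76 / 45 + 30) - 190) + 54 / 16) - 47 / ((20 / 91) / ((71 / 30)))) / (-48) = 16937850259 / 1606377600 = 10.54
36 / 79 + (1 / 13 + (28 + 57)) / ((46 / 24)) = 1059252 / 23621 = 44.84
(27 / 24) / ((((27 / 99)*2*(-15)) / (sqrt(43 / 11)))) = -sqrt(473) / 80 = -0.27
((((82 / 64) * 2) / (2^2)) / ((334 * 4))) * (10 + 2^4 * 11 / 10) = 2829 / 213760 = 0.01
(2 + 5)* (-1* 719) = -5033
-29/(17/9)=-261/17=-15.35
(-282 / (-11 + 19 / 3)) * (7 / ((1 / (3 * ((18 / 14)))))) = 11421 / 7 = 1631.57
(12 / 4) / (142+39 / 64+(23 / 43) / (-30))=123840 / 5886179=0.02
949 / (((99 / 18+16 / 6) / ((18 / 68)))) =25623 / 833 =30.76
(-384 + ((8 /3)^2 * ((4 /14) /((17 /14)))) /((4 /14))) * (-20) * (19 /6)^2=104430080 /1377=75838.84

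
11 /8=1.38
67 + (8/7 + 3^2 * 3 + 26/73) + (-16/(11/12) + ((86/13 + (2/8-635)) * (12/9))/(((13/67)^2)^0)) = -166489891/219219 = -759.47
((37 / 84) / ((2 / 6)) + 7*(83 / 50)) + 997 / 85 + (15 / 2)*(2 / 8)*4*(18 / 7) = 523083 / 11900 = 43.96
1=1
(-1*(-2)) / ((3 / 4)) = 8 / 3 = 2.67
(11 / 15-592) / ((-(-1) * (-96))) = 8869 / 1440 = 6.16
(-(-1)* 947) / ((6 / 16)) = 7576 / 3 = 2525.33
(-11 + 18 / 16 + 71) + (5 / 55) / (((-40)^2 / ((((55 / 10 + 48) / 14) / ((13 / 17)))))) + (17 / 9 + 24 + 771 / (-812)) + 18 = 174003446759 / 1672070400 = 104.06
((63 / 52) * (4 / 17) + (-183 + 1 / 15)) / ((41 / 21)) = -4238353 / 45305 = -93.55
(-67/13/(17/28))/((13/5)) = -9380/2873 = -3.26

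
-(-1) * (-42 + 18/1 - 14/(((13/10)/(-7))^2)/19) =-145664/3211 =-45.36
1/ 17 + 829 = 14094/ 17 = 829.06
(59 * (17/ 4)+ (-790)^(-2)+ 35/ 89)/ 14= 1743715908/ 97203575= 17.94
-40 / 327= -0.12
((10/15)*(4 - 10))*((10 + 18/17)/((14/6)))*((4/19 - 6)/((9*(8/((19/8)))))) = 2585/714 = 3.62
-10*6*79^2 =-374460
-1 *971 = -971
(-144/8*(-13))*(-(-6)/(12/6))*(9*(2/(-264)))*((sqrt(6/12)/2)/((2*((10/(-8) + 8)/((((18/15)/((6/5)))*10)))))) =-195*sqrt(2)/22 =-12.54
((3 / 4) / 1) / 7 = 3 / 28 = 0.11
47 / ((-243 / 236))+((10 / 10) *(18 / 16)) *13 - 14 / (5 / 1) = -328741 / 9720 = -33.82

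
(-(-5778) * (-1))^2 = 33385284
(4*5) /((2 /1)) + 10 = 20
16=16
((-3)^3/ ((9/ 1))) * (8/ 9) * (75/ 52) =-50/ 13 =-3.85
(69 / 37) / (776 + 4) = 0.00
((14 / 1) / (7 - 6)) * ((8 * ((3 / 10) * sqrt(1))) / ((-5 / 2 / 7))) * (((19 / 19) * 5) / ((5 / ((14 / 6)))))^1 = -5488 / 25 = -219.52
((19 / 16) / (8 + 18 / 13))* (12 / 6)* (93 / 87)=7657 / 28304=0.27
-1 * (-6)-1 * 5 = 1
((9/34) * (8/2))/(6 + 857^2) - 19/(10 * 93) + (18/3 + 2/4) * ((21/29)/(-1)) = -31837615682/6734805459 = -4.73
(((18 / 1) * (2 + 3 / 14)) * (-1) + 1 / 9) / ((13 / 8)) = -20032 / 819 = -24.46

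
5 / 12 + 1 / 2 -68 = -805 / 12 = -67.08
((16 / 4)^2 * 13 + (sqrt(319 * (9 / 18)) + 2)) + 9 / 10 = sqrt(638) / 2 + 2109 / 10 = 223.53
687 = 687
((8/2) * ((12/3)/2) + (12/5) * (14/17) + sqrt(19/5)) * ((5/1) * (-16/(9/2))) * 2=-54272/153-64 * sqrt(95)/9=-424.03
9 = 9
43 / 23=1.87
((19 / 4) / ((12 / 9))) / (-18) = -19 / 96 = -0.20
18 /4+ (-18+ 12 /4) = -21 /2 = -10.50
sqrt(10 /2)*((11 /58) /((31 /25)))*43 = 11825*sqrt(5) /1798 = 14.71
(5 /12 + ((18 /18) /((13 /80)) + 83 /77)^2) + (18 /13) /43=27272089283 /517032516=52.75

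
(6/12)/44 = 0.01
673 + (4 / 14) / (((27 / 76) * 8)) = 127216 / 189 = 673.10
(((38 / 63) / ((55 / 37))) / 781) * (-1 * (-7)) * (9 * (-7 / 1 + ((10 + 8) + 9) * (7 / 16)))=4921 / 31240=0.16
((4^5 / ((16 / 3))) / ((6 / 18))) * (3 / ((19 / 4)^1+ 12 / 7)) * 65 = 17375.47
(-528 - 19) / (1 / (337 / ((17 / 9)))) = -1659051 / 17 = -97591.24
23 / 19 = 1.21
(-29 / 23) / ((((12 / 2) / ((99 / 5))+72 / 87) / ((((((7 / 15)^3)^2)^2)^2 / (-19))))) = 1772317971501619899623651 / 2653246868698937773704528808593750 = 0.00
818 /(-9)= -818 /9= -90.89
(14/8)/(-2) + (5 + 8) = 97/8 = 12.12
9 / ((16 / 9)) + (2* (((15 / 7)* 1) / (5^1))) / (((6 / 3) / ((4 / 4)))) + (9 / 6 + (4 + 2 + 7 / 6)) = 4757 / 336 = 14.16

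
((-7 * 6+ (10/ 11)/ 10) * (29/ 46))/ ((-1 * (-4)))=-13369/ 2024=-6.61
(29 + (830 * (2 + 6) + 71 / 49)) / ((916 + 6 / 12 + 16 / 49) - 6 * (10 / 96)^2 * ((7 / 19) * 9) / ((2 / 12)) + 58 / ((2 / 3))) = 397452032 / 59734825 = 6.65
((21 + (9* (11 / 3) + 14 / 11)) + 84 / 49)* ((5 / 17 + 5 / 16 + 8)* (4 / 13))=2568077 / 17017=150.91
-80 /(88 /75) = -750 /11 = -68.18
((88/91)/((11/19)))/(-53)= -152/4823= -0.03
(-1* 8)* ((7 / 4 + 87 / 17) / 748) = -467 / 6358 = -0.07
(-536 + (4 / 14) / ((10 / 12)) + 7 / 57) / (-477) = 1068391 / 951615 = 1.12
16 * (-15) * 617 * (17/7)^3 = -727517040/343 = -2121040.93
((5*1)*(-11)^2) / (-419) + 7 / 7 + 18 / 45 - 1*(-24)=50188 / 2095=23.96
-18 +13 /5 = -77 /5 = -15.40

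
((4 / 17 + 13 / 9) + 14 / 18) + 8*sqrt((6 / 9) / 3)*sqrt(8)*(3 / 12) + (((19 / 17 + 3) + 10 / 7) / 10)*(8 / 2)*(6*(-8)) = -108560 / 1071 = -101.36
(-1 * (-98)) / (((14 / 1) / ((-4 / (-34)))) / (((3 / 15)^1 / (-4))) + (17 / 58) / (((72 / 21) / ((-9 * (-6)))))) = -3248 / 78727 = -0.04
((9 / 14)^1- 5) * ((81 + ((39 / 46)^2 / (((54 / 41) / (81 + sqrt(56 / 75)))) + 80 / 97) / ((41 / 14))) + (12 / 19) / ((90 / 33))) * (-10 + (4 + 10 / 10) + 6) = -4711276949899 / 11192391560- 10309 * sqrt(42) / 95220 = -421.64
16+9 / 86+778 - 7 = 67691 / 86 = 787.10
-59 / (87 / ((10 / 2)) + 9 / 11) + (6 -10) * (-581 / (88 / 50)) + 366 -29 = 18232769 / 11022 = 1654.22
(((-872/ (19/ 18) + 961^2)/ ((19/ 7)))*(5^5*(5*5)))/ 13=9587376640625/ 4693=2042910002.26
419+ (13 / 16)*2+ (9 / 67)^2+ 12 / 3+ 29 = 16291229 / 35912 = 453.64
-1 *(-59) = 59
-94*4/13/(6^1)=-188/39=-4.82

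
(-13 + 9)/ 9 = -4/ 9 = -0.44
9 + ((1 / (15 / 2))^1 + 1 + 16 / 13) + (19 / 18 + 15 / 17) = 264577 / 19890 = 13.30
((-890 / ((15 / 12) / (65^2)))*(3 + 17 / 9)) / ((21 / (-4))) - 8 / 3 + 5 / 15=529442759 / 189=2801284.44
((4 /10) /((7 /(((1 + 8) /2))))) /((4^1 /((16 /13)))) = 36 /455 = 0.08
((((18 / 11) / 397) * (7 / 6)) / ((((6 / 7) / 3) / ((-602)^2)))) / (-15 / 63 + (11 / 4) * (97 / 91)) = 29087269848 / 12843347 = 2264.77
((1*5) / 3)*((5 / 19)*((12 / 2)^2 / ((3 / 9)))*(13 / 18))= 650 / 19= 34.21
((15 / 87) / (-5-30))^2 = 1 / 41209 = 0.00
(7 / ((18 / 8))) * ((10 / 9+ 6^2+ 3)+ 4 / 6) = 10276 / 81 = 126.86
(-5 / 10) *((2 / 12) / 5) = -1 / 60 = -0.02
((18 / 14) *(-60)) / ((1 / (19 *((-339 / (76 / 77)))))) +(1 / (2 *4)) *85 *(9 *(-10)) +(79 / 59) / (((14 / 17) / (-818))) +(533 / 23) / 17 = 323695980953 / 645932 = 501130.12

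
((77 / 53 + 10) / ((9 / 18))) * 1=1214 / 53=22.91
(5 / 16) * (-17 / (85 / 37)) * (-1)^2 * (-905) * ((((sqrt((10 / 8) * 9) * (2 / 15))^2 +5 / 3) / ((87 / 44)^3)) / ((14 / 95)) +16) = 72924336185 / 1975509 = 36914.20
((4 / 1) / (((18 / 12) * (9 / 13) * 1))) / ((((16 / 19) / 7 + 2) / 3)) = 6916 / 1269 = 5.45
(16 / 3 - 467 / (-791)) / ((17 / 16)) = 5.58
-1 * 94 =-94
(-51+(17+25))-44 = -53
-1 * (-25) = 25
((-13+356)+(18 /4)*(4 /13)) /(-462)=-407 /546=-0.75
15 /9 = 5 /3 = 1.67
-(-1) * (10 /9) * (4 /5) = 0.89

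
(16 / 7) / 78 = 8 / 273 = 0.03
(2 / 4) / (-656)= -1 / 1312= -0.00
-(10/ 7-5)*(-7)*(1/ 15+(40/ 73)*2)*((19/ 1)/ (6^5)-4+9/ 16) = 170015515/ 1702944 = 99.84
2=2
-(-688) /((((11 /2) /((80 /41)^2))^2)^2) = 18468359372800000000 /116907290279560561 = 157.97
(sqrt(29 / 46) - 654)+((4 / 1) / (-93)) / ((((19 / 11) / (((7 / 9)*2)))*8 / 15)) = -3467239 / 5301+sqrt(1334) / 46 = -653.28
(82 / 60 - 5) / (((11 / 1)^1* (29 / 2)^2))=-218 / 138765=-0.00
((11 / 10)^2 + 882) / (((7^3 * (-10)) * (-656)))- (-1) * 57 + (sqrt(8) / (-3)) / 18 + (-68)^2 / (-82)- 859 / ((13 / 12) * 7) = -329555603827 / 2925104000- sqrt(2) / 27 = -112.72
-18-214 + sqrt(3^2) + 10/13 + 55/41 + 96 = -69764/533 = -130.89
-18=-18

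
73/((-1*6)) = -73/6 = -12.17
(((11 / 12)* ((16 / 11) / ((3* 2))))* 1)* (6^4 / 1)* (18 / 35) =5184 / 35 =148.11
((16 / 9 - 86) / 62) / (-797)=379 / 222363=0.00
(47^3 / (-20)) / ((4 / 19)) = -1972637 / 80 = -24657.96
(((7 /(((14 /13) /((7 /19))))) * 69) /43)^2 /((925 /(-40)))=-78851682 /123485465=-0.64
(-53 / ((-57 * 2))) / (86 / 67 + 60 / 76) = 3551 / 15834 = 0.22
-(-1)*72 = 72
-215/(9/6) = -430/3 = -143.33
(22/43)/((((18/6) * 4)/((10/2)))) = 55/258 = 0.21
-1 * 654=-654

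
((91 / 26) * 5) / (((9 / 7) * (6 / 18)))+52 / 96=331 / 8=41.38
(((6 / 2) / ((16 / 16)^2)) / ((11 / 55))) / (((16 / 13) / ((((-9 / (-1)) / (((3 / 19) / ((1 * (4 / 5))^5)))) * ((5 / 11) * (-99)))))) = -1280448 / 125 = -10243.58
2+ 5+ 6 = 13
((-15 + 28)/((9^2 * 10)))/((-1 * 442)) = -1/27540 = -0.00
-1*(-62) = 62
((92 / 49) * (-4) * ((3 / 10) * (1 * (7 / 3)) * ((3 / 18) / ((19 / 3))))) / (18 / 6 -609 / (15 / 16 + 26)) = 39652 / 5619915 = 0.01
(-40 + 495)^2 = 207025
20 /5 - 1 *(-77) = 81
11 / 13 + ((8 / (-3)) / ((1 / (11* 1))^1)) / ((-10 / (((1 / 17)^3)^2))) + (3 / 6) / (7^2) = 395011372741 / 461268943590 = 0.86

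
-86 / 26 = -43 / 13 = -3.31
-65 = -65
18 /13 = 1.38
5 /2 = 2.50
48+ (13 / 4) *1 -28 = 93 / 4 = 23.25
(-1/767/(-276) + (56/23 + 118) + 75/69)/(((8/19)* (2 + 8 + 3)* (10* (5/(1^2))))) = 488778439/1100798400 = 0.44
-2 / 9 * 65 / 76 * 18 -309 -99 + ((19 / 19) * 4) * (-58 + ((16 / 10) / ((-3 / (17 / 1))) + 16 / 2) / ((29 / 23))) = -5345843 / 8265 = -646.80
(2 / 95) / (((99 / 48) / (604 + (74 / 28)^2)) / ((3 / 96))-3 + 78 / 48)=-1916048 / 115310525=-0.02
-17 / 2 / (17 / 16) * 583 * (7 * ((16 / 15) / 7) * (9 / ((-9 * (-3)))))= -74624 / 45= -1658.31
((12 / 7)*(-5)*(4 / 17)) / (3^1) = -80 / 119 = -0.67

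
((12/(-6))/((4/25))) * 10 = -125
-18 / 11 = -1.64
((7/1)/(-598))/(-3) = 7/1794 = 0.00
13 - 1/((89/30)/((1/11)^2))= 139967/10769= 13.00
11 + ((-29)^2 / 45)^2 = 360.27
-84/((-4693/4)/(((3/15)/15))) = 112/117325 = 0.00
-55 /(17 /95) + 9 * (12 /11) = -55639 /187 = -297.53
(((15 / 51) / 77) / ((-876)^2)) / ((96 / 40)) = 25 / 12053942208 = 0.00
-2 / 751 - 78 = -58580 / 751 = -78.00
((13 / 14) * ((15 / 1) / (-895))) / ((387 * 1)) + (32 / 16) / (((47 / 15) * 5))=1939033 / 15193878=0.13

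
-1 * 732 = -732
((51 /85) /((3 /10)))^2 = 4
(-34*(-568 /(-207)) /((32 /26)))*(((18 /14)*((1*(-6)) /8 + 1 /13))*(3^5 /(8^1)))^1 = 1466505 /736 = 1992.53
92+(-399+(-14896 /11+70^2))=35627 /11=3238.82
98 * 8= 784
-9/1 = -9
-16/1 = -16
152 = 152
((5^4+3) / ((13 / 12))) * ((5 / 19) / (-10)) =-3768 / 247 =-15.26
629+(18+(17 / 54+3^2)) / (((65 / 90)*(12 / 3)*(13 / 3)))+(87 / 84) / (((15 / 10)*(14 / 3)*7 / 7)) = 5228043 / 8281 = 631.33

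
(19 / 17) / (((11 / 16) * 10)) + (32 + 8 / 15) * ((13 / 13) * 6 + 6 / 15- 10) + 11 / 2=-1042127 / 9350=-111.46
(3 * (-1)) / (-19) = 3 / 19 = 0.16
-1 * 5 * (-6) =30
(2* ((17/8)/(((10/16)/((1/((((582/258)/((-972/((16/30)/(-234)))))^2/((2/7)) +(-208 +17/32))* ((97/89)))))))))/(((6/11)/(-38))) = 453709245282485100480/216559930244163340199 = 2.10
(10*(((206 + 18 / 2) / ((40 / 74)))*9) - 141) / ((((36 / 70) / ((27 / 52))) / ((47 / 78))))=117309885 / 5408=21691.92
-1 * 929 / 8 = -929 / 8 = -116.12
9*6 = 54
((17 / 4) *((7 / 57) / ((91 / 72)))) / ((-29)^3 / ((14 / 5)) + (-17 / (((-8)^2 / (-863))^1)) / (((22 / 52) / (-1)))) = -83776 / 1876984369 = -0.00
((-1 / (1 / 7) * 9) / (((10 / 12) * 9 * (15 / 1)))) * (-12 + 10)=28 / 25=1.12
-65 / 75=-13 / 15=-0.87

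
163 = 163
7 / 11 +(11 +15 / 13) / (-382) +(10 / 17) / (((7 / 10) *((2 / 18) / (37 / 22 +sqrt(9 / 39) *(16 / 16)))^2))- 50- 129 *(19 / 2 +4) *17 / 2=-2094238084955 / 143010868 +299700 *sqrt(39) / 17017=-14533.92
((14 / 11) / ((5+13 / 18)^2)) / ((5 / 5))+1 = 121235 / 116699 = 1.04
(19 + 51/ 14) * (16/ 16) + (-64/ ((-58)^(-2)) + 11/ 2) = -1506875/ 7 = -215267.86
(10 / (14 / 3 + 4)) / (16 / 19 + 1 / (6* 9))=15390 / 11479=1.34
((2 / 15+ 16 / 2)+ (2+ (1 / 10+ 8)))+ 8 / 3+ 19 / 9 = 2071 / 90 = 23.01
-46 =-46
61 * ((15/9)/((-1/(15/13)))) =-1525/13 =-117.31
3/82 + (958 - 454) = 41331/82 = 504.04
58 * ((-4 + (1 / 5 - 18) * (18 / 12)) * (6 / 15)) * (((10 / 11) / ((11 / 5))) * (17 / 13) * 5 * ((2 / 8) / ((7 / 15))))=-11351325 / 11011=-1030.91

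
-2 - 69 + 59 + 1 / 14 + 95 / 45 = -1237 / 126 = -9.82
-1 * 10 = -10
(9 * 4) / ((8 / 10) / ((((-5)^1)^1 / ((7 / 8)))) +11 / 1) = 600 / 181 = 3.31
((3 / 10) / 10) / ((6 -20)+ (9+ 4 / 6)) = -9 / 1300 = -0.01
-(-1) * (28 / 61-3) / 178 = -155 / 10858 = -0.01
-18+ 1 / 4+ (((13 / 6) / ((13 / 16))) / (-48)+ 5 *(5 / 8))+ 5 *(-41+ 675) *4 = 911903 / 72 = 12665.32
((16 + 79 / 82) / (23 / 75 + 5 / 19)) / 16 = 1982175 / 1065344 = 1.86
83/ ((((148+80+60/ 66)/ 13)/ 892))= 5293574/ 1259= 4204.59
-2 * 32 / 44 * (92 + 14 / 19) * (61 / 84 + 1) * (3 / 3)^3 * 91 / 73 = -13285480 / 45771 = -290.26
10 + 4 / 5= 54 / 5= 10.80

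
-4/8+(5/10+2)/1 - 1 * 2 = 0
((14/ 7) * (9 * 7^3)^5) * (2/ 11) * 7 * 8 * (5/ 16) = 19623713172043694490/ 11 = 1783973924731244953.64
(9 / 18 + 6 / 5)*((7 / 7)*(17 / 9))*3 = 289 / 30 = 9.63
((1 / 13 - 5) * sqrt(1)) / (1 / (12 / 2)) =-384 / 13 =-29.54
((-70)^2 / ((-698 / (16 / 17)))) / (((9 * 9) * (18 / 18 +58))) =-39200 / 28353807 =-0.00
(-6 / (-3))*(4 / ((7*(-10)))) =-4 / 35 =-0.11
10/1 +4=14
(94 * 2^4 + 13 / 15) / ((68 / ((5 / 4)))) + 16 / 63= 478385 / 17136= 27.92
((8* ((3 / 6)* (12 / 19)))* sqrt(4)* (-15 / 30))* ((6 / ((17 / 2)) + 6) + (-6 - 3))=1872 / 323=5.80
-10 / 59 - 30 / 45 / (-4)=-1 / 354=-0.00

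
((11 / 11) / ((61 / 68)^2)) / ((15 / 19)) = 87856 / 55815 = 1.57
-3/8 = -0.38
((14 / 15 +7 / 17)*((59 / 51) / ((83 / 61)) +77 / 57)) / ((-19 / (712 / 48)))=-2.31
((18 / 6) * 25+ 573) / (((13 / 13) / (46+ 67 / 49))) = 1504008 / 49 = 30694.04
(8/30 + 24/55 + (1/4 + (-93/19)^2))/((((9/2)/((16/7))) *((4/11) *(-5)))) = -6.96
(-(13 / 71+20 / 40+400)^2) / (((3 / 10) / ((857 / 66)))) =-13871695989565 / 1996236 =-6948925.87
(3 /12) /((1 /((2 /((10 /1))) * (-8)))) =-2 /5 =-0.40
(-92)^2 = 8464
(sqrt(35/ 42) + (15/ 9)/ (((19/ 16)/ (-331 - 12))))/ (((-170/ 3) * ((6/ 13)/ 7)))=124852/ 969 - 91 * sqrt(30)/ 2040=128.60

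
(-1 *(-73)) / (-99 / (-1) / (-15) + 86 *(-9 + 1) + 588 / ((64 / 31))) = -5840 / 32783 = -0.18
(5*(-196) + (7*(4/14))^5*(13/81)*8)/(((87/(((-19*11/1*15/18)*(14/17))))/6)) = 1112640760/119799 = 9287.56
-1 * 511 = -511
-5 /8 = -0.62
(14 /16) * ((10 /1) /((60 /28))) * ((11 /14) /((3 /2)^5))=308 /729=0.42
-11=-11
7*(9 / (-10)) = -63 / 10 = -6.30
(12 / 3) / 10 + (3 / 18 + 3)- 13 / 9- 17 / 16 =763 / 720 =1.06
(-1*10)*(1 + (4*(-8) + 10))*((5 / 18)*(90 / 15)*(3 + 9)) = 4200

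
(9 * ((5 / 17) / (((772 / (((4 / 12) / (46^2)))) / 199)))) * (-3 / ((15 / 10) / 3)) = -8955 / 13885192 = -0.00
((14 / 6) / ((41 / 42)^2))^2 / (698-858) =-1058841 / 28257610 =-0.04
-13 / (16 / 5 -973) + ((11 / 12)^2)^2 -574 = -4434054299 / 7734528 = -573.28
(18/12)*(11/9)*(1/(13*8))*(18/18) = 11/624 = 0.02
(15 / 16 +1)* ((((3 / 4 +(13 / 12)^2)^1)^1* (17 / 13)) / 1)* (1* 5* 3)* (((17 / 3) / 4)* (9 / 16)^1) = 12408215 / 212992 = 58.26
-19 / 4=-4.75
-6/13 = -0.46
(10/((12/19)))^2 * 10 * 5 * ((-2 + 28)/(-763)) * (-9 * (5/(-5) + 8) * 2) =5866250/109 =53818.81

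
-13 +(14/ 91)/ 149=-25179/ 1937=-13.00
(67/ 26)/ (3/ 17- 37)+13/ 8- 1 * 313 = -10138157/ 32552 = -311.44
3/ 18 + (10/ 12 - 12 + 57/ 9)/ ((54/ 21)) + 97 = 10291/ 108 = 95.29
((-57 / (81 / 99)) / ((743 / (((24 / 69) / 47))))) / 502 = -836 / 604796799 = -0.00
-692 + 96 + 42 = -554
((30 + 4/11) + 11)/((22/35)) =15925/242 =65.81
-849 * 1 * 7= -5943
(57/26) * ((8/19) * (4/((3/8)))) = 128/13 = 9.85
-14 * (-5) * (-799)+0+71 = -55859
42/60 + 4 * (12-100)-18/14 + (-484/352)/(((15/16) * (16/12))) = -353.69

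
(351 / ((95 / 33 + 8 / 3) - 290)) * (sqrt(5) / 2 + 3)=-3861 / 1043 - 1287 * sqrt(5) / 2086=-5.08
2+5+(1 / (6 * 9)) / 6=2269 / 324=7.00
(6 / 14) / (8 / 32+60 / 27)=108 / 623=0.17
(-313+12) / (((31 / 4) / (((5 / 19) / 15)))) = -1204 / 1767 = -0.68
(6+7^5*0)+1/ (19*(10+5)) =1711/ 285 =6.00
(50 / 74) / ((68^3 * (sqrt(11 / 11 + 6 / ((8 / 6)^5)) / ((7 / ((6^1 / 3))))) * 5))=35 * sqrt(2482) / 1804721768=0.00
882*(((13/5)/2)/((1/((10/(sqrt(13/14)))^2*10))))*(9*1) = 11113200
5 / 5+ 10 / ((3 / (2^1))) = 23 / 3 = 7.67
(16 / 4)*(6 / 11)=24 / 11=2.18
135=135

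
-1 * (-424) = 424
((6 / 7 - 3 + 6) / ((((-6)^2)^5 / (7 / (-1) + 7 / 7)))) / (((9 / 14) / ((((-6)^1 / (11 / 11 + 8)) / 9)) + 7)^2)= -0.00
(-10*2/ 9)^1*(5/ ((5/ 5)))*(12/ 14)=-200/ 21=-9.52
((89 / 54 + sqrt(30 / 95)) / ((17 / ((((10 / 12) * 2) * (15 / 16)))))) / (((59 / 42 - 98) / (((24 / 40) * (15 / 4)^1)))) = -15575 / 4414016 - 4725 * sqrt(114) / 41933152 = -0.00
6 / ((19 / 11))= 66 / 19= 3.47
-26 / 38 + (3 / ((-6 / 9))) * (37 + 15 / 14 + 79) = -280633 / 532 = -527.51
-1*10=-10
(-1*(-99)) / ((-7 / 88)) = -1244.57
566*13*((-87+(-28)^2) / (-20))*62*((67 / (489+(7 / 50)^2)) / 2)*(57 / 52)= -43567814625 / 36494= -1193835.00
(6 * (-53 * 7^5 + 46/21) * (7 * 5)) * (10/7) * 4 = -1068922571.43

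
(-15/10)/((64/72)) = -27/16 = -1.69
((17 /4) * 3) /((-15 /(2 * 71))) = -1207 /10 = -120.70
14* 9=126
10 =10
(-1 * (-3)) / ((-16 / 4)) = -3 / 4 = -0.75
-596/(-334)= 298/167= 1.78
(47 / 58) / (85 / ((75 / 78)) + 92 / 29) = 235 / 26556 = 0.01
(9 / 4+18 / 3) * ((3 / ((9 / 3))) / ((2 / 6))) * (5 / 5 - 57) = -1386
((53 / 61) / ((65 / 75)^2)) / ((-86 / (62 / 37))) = -369675 / 16401619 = -0.02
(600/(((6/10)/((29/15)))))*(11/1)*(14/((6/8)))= 3572800/9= 396977.78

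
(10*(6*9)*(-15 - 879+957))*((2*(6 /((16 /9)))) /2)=229635 /2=114817.50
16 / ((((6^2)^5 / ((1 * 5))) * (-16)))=-5 / 60466176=-0.00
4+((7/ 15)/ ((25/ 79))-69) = -23822/ 375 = -63.53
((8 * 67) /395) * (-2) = -1072 /395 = -2.71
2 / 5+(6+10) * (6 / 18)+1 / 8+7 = 12.86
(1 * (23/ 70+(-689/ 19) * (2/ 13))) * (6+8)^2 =-97762/ 95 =-1029.07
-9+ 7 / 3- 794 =-800.67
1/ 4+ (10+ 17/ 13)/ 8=173/ 104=1.66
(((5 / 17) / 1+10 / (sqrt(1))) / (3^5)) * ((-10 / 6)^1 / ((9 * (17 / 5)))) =-4375 / 1896129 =-0.00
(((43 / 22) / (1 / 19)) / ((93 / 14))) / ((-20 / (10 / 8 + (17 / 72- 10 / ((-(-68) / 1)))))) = -852131 / 2276640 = -0.37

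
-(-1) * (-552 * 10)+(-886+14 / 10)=-32023 / 5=-6404.60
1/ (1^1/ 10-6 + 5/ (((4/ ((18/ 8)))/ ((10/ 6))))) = -80/ 97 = -0.82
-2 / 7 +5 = 33 / 7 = 4.71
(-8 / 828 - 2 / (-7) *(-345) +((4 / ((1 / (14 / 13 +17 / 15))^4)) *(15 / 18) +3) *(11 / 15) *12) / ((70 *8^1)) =27405511281458 / 24442950065625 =1.12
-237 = -237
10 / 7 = 1.43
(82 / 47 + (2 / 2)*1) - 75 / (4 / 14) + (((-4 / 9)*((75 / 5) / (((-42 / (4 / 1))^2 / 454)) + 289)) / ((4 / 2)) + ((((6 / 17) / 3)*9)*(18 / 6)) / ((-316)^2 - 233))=-337.70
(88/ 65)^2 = 7744/ 4225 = 1.83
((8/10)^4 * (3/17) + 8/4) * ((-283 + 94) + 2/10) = -20784992/53125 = -391.25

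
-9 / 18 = -1 / 2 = -0.50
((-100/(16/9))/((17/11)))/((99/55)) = -1375/68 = -20.22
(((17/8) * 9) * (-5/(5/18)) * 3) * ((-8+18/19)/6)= 92259/76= 1213.93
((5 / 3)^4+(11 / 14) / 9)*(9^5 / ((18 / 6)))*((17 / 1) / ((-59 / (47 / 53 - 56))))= 106777794699 / 43778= 2439074.30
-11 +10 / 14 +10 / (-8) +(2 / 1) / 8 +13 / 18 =-1331 / 126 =-10.56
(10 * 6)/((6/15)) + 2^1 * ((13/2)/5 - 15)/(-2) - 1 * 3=1607/10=160.70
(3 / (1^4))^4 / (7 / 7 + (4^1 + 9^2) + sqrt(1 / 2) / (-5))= 405 * sqrt(2) / 369799 + 348300 / 369799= 0.94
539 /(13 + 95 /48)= 25872 /719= 35.98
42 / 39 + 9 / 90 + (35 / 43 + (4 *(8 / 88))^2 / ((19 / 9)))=26390531 / 12851410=2.05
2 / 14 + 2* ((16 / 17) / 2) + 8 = 1081 / 119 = 9.08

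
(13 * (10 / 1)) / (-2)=-65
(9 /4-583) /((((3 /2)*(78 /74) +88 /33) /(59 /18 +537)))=-36342325 /492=-73866.51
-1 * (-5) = 5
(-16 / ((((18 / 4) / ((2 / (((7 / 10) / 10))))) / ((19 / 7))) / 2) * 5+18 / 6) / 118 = -1214677 / 52038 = -23.34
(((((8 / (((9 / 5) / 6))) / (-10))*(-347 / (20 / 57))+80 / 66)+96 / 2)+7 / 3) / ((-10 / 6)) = -443643 / 275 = -1613.25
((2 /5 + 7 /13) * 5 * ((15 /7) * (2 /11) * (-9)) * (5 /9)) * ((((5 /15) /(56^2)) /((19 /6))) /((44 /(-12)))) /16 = 13725 /2624317696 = 0.00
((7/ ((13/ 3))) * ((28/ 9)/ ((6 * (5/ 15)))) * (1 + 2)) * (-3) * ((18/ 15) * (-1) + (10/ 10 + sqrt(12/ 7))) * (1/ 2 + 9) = 2793/ 65 -798 * sqrt(21)/ 13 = -238.33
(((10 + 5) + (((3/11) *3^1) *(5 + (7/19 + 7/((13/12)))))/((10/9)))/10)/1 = 161058/67925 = 2.37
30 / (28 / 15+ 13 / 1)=450 / 223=2.02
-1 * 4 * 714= -2856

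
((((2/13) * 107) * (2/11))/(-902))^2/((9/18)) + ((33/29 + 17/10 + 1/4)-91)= -212080893558101/2412421288420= -87.91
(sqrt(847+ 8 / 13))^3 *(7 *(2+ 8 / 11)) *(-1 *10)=-23139900 *sqrt(143247) / 1859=-4711127.48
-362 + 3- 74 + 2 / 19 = -8225 / 19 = -432.89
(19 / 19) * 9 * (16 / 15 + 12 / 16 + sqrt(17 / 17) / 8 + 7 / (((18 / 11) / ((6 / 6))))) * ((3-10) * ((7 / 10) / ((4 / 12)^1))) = -329133 / 400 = -822.83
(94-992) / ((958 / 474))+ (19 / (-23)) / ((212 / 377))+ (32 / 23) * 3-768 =-2825165917 / 2335604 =-1209.61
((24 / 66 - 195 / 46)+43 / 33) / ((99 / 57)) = -6745 / 4554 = -1.48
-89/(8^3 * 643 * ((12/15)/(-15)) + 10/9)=20025/3950342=0.01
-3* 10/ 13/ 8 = -15/ 52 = -0.29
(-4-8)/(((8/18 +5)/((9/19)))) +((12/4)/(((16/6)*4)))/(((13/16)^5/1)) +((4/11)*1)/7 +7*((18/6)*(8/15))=209174334888/19012058065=11.00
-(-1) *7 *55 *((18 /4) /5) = 693 /2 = 346.50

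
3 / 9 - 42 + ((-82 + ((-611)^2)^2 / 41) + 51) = 3399233318.58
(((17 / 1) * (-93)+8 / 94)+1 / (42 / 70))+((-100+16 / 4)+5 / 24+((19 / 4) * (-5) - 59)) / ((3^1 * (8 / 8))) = -5545571 / 3384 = -1638.76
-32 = -32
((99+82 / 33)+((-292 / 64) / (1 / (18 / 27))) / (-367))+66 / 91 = 901240105 / 8816808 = 102.22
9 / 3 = 3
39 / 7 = 5.57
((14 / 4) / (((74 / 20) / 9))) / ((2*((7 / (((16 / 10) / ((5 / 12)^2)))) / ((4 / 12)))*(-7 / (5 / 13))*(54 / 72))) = -2304 / 16835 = -0.14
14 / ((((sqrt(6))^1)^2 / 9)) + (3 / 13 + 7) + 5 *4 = 627 / 13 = 48.23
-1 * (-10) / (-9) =-10 / 9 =-1.11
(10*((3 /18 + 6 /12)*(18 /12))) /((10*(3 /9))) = 3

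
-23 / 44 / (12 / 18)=-69 / 88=-0.78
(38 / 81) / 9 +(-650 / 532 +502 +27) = 102353689 / 193914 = 527.83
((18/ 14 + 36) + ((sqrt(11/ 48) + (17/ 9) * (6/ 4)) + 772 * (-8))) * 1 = -257707/ 42 + sqrt(33)/ 12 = -6135.40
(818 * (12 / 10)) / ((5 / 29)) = 142332 / 25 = 5693.28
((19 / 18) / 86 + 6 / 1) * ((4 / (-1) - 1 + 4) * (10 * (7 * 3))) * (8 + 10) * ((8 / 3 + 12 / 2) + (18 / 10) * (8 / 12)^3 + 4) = -12899502 / 43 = -299988.42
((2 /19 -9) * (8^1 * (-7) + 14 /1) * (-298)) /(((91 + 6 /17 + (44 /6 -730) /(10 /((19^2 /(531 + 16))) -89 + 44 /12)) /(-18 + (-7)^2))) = -14120806480508 /415917391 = -33950.99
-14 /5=-2.80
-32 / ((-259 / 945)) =4320 / 37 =116.76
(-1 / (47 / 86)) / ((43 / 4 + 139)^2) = -1376 / 16863647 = -0.00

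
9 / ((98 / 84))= 54 / 7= 7.71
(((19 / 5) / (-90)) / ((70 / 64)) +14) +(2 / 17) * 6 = 1963582 / 133875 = 14.67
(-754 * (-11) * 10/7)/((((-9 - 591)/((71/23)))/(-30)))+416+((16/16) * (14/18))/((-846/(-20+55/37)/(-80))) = 2243.44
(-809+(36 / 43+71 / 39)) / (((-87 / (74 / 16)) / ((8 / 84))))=4.08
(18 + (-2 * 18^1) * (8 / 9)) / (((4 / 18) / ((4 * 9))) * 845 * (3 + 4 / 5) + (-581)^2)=-2268 / 54688093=-0.00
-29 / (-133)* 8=232 / 133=1.74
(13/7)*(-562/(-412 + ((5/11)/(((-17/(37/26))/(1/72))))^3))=313416618543560024064/123719344084307544671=2.53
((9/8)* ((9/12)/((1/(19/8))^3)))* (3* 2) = 555579/8192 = 67.82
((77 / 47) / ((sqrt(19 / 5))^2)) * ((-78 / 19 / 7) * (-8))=34320 / 16967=2.02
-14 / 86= -7 / 43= -0.16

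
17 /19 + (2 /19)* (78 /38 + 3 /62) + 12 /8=2.62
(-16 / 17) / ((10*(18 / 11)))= -44 / 765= -0.06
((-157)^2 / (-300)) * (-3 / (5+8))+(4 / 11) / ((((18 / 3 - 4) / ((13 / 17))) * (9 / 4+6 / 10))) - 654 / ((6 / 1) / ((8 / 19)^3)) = 54390124051 / 5002268700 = 10.87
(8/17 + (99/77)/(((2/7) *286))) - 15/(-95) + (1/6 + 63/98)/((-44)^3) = 4838927705/7511439936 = 0.64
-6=-6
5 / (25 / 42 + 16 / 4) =210 / 193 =1.09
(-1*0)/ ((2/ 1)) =0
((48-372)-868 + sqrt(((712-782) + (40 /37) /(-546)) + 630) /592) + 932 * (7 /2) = 2070.04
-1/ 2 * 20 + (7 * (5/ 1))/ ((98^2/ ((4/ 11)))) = -37725/ 3773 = -10.00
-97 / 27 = -3.59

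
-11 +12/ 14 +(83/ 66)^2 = -261053/ 30492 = -8.56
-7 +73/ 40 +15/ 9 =-421/ 120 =-3.51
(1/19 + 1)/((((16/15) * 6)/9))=225/152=1.48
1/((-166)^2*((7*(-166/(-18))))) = 9/16010036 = 0.00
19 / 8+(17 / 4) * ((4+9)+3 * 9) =172.38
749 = 749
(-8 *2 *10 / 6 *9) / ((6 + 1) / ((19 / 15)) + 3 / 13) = -9880 / 237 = -41.69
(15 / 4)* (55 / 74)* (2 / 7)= 825 / 1036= 0.80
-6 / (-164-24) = 3 / 94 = 0.03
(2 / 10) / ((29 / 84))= 84 / 145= 0.58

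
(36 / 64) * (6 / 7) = 27 / 56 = 0.48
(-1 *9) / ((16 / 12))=-27 / 4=-6.75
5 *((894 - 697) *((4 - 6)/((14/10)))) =-9850/7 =-1407.14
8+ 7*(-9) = -55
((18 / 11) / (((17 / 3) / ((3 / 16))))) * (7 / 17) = 567 / 25432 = 0.02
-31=-31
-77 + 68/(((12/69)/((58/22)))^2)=7525845/484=15549.27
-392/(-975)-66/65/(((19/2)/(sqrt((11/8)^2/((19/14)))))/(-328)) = 41.78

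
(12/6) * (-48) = -96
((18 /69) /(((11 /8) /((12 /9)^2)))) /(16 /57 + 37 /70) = 340480 /816937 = 0.42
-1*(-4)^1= 4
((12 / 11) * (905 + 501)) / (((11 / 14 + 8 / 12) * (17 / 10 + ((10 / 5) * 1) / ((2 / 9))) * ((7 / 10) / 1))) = 141.00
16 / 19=0.84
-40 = -40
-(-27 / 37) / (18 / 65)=195 / 74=2.64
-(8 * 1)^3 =-512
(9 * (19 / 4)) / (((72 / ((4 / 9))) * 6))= 19 / 432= 0.04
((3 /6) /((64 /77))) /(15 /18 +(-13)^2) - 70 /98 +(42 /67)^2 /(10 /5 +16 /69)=-12052743149 /22542106048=-0.53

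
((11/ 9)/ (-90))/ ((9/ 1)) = -11/ 7290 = -0.00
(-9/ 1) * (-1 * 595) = 5355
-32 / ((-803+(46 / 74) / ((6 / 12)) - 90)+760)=1184 / 4875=0.24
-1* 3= -3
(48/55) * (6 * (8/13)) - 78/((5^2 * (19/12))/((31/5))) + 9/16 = -45821583/5434000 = -8.43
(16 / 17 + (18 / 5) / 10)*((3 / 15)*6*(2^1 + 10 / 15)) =8848 / 2125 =4.16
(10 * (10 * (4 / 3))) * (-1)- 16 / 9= -1216 / 9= -135.11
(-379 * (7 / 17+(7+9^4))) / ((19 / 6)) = -13364298 / 17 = -786135.18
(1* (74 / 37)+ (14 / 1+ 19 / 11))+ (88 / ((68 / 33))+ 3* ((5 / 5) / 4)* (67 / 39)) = 600181 / 9724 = 61.72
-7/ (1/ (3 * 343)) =-7203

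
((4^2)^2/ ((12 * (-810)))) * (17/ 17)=-32/ 1215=-0.03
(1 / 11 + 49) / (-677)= -540 / 7447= -0.07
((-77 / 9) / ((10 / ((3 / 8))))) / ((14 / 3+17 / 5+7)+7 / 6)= -77 / 3896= -0.02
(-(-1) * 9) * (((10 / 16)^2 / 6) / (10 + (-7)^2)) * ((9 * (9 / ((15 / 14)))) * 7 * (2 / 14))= 2835 / 3776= 0.75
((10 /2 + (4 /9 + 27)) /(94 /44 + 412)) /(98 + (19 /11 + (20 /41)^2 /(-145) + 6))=3444799336 /4648868279793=0.00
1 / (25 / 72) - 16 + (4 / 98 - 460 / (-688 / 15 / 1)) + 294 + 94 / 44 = 679286001 / 2317700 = 293.09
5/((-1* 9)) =-5/9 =-0.56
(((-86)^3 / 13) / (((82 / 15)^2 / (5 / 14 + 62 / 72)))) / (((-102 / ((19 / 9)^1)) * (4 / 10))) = 103.20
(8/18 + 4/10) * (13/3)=494/135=3.66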